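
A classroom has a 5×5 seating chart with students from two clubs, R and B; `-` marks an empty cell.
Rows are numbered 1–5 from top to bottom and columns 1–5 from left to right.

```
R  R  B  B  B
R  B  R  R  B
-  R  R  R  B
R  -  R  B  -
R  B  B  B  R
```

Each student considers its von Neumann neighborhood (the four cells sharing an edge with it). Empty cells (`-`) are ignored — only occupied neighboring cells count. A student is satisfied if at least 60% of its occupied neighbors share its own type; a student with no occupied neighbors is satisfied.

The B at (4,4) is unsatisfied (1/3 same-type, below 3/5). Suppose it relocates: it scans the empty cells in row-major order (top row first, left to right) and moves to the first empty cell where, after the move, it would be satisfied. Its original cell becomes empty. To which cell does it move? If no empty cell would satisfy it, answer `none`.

Vacating (4,4). Empty cells in order:
  (3,1): 0/3 same-type → still unsatisfied.
  (4,2): 1/4 same-type → still unsatisfied.
  (4,5): 1/2 same-type → still unsatisfied.

none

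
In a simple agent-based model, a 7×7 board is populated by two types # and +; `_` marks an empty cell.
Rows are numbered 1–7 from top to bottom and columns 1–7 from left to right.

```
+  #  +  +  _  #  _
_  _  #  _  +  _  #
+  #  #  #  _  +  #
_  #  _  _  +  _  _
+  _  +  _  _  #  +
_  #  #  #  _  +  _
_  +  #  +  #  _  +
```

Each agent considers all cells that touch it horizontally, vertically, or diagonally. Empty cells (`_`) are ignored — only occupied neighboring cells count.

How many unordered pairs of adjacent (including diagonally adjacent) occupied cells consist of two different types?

28

Scan each occupied cell's neighbors to the right and below (and the two forward diagonals) so each pair is counted once.
From row 1: 5 unlike of 9 pairs (running 5/9).
From row 2: 2 unlike of 7 pairs (running 7/16).
From row 3: 4 unlike of 9 pairs (running 11/25).
From row 4: 3 unlike of 3 pairs (running 14/28).
From row 5: 6 unlike of 7 pairs (running 20/35).
From row 6: 5 unlike of 12 pairs (running 25/47).
From row 7: 3 unlike of 3 pairs (running 28/50).
Total adjacent occupied pairs: 50; unlike-type pairs: 28.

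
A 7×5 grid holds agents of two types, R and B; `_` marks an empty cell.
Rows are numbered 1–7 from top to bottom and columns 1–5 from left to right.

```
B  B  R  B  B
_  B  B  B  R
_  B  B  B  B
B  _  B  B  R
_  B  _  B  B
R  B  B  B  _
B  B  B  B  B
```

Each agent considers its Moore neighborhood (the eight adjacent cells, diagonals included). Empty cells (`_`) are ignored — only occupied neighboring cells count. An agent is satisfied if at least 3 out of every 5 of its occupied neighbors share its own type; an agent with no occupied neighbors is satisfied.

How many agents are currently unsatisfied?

Row 1: (1,1)B 2/2 ok · (1,2)B 3/4 ok · (1,3)R 0/5 unhappy · (1,4)B 3/5 ok · (1,5)B 2/3 ok
Row 2: (2,2)B 5/6 ok · (2,3)B 7/8 ok · (2,4)B 6/8 ok · (2,5)R 0/5 unhappy
Row 3: (3,2)B 5/5 ok · (3,3)B 7/7 ok · (3,4)B 6/8 ok · (3,5)B 3/5 ok
Row 4: (4,1)B 2/2 ok · (4,3)B 6/6 ok · (4,4)B 6/7 ok · (4,5)R 0/5 unhappy
Row 5: (5,2)B 4/5 ok · (5,4)B 5/6 ok · (5,5)B 3/4 ok
Row 6: (6,1)R 0/4 unhappy · (6,2)B 5/6 ok · (6,3)B 7/7 ok · (6,4)B 6/6 ok
Row 7: (7,1)B 2/3 ok · (7,2)B 4/5 ok · (7,3)B 5/5 ok · (7,4)B 4/4 ok · (7,5)B 2/2 ok
Unsatisfied: (1,3), (2,5), (4,5), (6,1) — 4 in total.

4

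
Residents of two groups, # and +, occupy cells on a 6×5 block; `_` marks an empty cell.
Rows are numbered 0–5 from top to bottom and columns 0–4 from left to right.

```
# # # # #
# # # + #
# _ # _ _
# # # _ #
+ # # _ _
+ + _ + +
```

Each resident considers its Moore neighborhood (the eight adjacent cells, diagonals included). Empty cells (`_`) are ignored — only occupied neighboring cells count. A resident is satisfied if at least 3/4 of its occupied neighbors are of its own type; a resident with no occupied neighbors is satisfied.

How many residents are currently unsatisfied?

(0,0)# 3/3 satisfied
(0,1)# 5/5 satisfied
(0,2)# 4/5 satisfied
(0,3)# 4/5 satisfied
(0,4)# 2/3 not
(1,0)# 4/4 satisfied
(1,1)# 7/7 satisfied
(1,2)# 5/6 satisfied
(1,3)+ 0/6 not
(1,4)# 2/3 not
(2,0)# 4/4 satisfied
(2,2)# 4/5 satisfied
(3,0)# 3/4 satisfied
(3,1)# 6/7 satisfied
(3,2)# 4/4 satisfied
(3,4)# 0/0 satisfied
(4,0)+ 2/5 not
(4,1)# 4/7 not
(4,2)# 3/5 not
(5,0)+ 2/3 not
(5,1)+ 2/4 not
(5,3)+ 1/2 not
(5,4)+ 1/1 satisfied
Unsatisfied: (0,4), (1,3), (1,4), (4,0), (4,1), (4,2), (5,0), (5,1), (5,3) — 9 in total.

9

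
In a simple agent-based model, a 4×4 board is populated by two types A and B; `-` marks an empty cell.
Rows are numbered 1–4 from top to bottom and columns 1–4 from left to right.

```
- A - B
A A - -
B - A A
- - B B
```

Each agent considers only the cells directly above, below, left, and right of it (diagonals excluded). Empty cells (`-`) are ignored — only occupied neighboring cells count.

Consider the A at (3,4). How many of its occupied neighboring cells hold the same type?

Occupied neighbors of (3,4): (4,4)=B, (3,3)=A.
Same type (A): 1 of 2.

1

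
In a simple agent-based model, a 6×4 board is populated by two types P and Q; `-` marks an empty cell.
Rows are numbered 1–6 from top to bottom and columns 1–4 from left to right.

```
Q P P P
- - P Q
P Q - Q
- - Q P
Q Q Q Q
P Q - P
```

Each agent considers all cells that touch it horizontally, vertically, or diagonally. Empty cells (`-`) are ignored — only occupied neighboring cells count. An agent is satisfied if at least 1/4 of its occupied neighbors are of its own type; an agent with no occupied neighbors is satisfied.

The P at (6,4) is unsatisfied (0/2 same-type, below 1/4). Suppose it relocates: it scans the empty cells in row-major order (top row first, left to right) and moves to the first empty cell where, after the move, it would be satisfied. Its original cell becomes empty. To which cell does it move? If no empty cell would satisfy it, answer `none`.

(2,1)

Vacating (6,4). Empty cells in order:
  (2,1): 2/4 same-type → satisfied — stop here.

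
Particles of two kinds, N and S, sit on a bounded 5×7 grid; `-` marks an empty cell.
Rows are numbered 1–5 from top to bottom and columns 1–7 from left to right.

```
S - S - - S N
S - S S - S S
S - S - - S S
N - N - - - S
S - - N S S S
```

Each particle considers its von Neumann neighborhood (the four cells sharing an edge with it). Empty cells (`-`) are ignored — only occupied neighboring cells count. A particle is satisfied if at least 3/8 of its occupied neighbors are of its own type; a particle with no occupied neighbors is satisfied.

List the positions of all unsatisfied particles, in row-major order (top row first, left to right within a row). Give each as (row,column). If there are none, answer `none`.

(1,1)S 1/1 ok
(1,3)S 1/1 ok
(1,6)S 1/2 ok
(1,7)N 0/2 unhappy
(2,1)S 2/2 ok
(2,3)S 3/3 ok
(2,4)S 1/1 ok
(2,6)S 3/3 ok
(2,7)S 2/3 ok
(3,1)S 1/2 ok
(3,3)S 1/2 ok
(3,6)S 2/2 ok
(3,7)S 3/3 ok
(4,1)N 0/2 unhappy
(4,3)N 0/1 unhappy
(4,7)S 2/2 ok
(5,1)S 0/1 unhappy
(5,4)N 0/1 unhappy
(5,5)S 1/2 ok
(5,6)S 2/2 ok
(5,7)S 2/2 ok

(1,7), (4,1), (4,3), (5,1), (5,4)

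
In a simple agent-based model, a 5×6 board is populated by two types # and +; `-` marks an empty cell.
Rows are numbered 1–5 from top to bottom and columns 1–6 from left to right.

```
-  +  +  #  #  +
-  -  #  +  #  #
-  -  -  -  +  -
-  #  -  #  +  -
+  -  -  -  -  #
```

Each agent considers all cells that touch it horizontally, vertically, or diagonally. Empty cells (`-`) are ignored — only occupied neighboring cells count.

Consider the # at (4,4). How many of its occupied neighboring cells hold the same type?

Occupied neighbors of (4,4): (3,5)=+, (4,5)=+.
Same type (#): 0 of 2.

0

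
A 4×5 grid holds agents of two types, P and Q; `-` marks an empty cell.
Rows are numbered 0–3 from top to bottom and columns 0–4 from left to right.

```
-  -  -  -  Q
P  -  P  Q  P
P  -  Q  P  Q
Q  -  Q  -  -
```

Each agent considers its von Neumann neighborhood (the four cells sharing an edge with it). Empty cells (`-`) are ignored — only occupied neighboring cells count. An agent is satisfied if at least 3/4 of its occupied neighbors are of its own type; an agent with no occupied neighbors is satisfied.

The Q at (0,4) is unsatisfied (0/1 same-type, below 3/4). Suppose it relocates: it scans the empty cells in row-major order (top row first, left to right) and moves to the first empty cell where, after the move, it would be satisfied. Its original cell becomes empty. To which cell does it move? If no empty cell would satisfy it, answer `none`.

Vacating (0,4). Empty cells in order:
  (0,0): 0/1 same-type → still unsatisfied.
  (0,1): 0/0 same-type → satisfied — stop here.

(0,1)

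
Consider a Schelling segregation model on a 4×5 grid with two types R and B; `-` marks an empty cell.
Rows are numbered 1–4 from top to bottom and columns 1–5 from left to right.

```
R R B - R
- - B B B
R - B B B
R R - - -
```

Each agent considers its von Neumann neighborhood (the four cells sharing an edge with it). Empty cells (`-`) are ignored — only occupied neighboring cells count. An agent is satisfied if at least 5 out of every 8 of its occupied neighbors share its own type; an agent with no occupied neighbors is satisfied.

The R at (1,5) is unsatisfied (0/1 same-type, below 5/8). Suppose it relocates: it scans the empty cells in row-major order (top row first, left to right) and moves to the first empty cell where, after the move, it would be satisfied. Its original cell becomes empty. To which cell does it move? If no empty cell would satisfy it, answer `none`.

Vacating (1,5). Empty cells in order:
  (1,4): 0/2 same-type → still unsatisfied.
  (2,1): 2/2 same-type → satisfied — stop here.

(2,1)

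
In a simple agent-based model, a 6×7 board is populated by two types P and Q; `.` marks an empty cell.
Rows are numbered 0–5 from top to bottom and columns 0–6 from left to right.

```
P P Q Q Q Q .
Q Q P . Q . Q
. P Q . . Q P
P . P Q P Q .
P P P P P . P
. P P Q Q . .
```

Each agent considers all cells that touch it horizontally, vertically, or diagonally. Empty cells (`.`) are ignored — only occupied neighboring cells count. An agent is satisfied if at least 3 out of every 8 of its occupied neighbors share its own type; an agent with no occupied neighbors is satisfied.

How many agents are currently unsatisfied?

(0,0)P 1/3 unhappy
(0,1)P 2/5 ok
(0,2)Q 2/4 ok
(0,3)Q 3/4 ok
(0,4)Q 3/3 ok
(0,5)Q 3/3 ok
(1,0)Q 1/4 unhappy
(1,1)Q 3/7 ok
(1,2)P 2/6 unhappy
(1,4)Q 4/4 ok
(1,6)Q 2/3 ok
(2,1)P 3/6 ok
(2,2)Q 2/5 ok
(2,5)Q 3/5 ok
(2,6)P 0/3 unhappy
(3,0)P 3/3 ok
(3,2)P 4/6 ok
(3,3)Q 1/6 unhappy
(3,4)P 2/5 ok
(3,5)Q 1/5 unhappy
(4,0)P 3/3 ok
(4,1)P 6/6 ok
(4,2)P 5/7 ok
(4,3)P 5/8 ok
(4,4)P 2/6 unhappy
(4,6)P 0/1 unhappy
(5,1)P 4/4 ok
(5,2)P 4/5 ok
(5,3)Q 1/5 unhappy
(5,4)Q 1/3 unhappy
Unsatisfied: (0,0), (1,0), (1,2), (2,6), (3,3), (3,5), (4,4), (4,6), (5,3), (5,4) — 10 in total.

10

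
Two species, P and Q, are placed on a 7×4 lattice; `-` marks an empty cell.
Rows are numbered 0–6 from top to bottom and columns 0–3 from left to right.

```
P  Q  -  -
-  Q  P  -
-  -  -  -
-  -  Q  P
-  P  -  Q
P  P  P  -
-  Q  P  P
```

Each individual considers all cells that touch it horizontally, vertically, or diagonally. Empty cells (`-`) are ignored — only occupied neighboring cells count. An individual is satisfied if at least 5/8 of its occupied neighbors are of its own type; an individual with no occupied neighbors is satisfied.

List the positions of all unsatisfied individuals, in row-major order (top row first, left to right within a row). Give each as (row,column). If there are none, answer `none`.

Row 0: (0,0)P 0/2 unhappy · (0,1)Q 1/3 unhappy
Row 1: (1,1)Q 1/3 unhappy · (1,2)P 0/2 unhappy
Row 3: (3,2)Q 1/3 unhappy · (3,3)P 0/2 unhappy
Row 4: (4,1)P 3/4 ok · (4,3)Q 1/3 unhappy
Row 5: (5,0)P 2/3 ok · (5,1)P 4/5 ok · (5,2)P 4/6 ok
Row 6: (6,1)Q 0/4 unhappy · (6,2)P 3/4 ok · (6,3)P 2/2 ok

(0,0), (0,1), (1,1), (1,2), (3,2), (3,3), (4,3), (6,1)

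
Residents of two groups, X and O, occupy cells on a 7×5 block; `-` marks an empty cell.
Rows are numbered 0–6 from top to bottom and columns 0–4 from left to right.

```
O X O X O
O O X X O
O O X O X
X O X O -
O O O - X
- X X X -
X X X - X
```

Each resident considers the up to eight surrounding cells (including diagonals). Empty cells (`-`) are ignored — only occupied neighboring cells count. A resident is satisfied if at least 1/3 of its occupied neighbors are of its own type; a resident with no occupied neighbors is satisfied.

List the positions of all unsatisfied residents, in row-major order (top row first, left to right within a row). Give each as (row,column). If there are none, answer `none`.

Row 0: (0,0)O 2/3 satisfied · (0,1)X 1/5 not · (0,2)O 1/5 not · (0,3)X 2/5 satisfied · (0,4)O 1/3 satisfied
Row 1: (1,0)O 4/5 satisfied · (1,1)O 5/8 satisfied · (1,2)X 4/8 satisfied · (1,3)X 4/8 satisfied · (1,4)O 2/5 satisfied
Row 2: (2,0)O 4/5 satisfied · (2,1)O 4/8 satisfied · (2,2)X 3/8 satisfied · (2,3)O 2/7 not · (2,4)X 1/4 not
Row 3: (3,0)X 0/5 not · (3,1)O 5/8 satisfied · (3,2)X 1/7 not · (3,3)O 2/6 satisfied
Row 4: (4,0)O 2/4 satisfied · (4,1)O 3/7 satisfied · (4,2)O 3/7 satisfied · (4,4)X 1/2 satisfied
Row 5: (5,1)X 4/7 satisfied · (5,2)X 4/6 satisfied · (5,3)X 4/5 satisfied
Row 6: (6,0)X 2/2 satisfied · (6,1)X 4/4 satisfied · (6,2)X 4/4 satisfied · (6,4)X 1/1 satisfied

(0,1), (0,2), (2,3), (2,4), (3,0), (3,2)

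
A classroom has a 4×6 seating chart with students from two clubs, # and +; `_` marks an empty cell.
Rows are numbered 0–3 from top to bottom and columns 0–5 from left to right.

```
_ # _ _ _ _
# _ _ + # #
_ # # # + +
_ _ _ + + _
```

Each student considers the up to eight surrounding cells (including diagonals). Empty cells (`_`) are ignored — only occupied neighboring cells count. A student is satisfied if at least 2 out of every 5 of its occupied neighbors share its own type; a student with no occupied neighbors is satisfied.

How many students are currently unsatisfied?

3

(0,1)# 1/1 satisfied
(1,0)# 2/2 satisfied
(1,3)+ 1/4 not
(1,4)# 2/5 satisfied
(1,5)# 1/3 not
(2,1)# 2/2 satisfied
(2,2)# 2/4 satisfied
(2,3)# 2/6 not
(2,4)+ 4/7 satisfied
(2,5)+ 2/4 satisfied
(3,3)+ 2/4 satisfied
(3,4)+ 3/4 satisfied
Unsatisfied: (1,3), (1,5), (2,3) — 3 in total.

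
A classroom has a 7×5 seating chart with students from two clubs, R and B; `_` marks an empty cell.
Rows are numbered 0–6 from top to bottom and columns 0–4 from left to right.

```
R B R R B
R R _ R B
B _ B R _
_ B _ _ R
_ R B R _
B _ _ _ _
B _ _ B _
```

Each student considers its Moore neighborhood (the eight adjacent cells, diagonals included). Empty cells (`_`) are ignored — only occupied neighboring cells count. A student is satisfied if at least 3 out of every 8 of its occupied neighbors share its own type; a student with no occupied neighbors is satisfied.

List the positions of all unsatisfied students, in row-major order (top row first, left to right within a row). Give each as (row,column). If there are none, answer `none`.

(0,0)R 2/3 ok
(0,1)B 0/4 unhappy
(0,2)R 3/4 ok
(0,3)R 2/4 ok
(0,4)B 1/3 unhappy
(1,0)R 2/4 ok
(1,1)R 3/6 ok
(1,3)R 3/6 ok
(1,4)B 1/4 unhappy
(2,0)B 1/3 unhappy
(2,2)B 1/4 unhappy
(2,3)R 2/4 ok
(3,1)B 3/4 ok
(3,4)R 2/2 ok
(4,1)R 0/3 unhappy
(4,2)B 1/3 unhappy
(4,3)R 1/2 ok
(5,0)B 1/2 ok
(6,0)B 1/1 ok
(6,3)B 0/0 ok

(0,1), (0,4), (1,4), (2,0), (2,2), (4,1), (4,2)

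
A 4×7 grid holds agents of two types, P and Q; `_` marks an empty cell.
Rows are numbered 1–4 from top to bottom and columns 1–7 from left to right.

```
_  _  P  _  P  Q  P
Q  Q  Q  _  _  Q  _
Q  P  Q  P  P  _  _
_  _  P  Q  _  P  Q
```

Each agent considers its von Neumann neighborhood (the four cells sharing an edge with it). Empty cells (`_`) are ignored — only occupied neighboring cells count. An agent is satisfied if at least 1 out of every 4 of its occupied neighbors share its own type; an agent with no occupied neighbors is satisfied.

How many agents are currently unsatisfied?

(1,3)P 0/1 not
(1,5)P 0/1 not
(1,6)Q 1/3 satisfied
(1,7)P 0/1 not
(2,1)Q 2/2 satisfied
(2,2)Q 2/3 satisfied
(2,3)Q 2/3 satisfied
(2,6)Q 1/1 satisfied
(3,1)Q 1/2 satisfied
(3,2)P 0/3 not
(3,3)Q 1/4 satisfied
(3,4)P 1/3 satisfied
(3,5)P 1/1 satisfied
(4,3)P 0/2 not
(4,4)Q 0/2 not
(4,6)P 0/1 not
(4,7)Q 0/1 not
Unsatisfied: (1,3), (1,5), (1,7), (3,2), (4,3), (4,4), (4,6), (4,7) — 8 in total.

8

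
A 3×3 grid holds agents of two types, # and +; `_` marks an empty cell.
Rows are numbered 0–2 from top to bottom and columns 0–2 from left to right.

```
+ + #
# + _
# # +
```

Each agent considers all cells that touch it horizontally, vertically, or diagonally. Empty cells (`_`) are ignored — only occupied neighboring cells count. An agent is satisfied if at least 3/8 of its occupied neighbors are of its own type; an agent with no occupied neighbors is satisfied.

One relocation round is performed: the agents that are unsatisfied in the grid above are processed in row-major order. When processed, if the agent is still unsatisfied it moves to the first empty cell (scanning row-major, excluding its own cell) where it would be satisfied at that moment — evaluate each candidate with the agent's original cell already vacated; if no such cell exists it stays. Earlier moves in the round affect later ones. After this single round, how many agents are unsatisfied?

1

Initially unsatisfied (in order): (0,2).
  (0,2): no empty cell satisfies it; stays.
Resulting grid:
+ + #
# + _
# # +
Unsatisfied now: (0,2).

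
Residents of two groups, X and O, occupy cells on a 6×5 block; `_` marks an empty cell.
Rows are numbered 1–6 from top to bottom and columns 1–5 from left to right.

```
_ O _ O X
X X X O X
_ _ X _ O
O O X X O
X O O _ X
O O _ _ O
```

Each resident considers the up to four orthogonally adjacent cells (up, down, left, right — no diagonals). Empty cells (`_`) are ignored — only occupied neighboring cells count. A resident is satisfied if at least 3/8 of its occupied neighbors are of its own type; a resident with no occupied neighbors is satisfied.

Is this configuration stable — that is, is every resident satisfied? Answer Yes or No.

No

Row 1: (1,2)O 0/1 unhappy · (1,4)O 1/2 ok · (1,5)X 1/2 ok
Row 2: (2,1)X 1/1 ok · (2,2)X 2/3 ok · (2,3)X 2/3 ok · (2,4)O 1/3 unhappy · (2,5)X 1/3 unhappy
Row 3: (3,3)X 2/2 ok · (3,5)O 1/2 ok
Row 4: (4,1)O 1/2 ok · (4,2)O 2/3 ok · (4,3)X 2/4 ok · (4,4)X 1/2 ok · (4,5)O 1/3 unhappy
Row 5: (5,1)X 0/3 unhappy · (5,2)O 3/4 ok · (5,3)O 1/2 ok · (5,5)X 0/2 unhappy
Row 6: (6,1)O 1/2 ok · (6,2)O 2/2 ok · (6,5)O 0/1 unhappy
For instance (1,2) has only 0/1 same-type neighbors, below 3/8.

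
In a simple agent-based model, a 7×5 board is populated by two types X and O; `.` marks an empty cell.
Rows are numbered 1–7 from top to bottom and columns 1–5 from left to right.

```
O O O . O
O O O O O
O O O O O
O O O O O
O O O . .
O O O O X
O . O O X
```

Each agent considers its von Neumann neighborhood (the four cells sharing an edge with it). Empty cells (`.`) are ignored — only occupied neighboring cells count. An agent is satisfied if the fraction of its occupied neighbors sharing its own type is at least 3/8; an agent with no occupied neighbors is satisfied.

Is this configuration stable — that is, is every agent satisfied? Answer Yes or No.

(1,1)O 2/2 ok
(1,2)O 3/3 ok
(1,3)O 2/2 ok
(1,5)O 1/1 ok
(2,1)O 3/3 ok
(2,2)O 4/4 ok
(2,3)O 4/4 ok
(2,4)O 3/3 ok
(2,5)O 3/3 ok
(3,1)O 3/3 ok
(3,2)O 4/4 ok
(3,3)O 4/4 ok
(3,4)O 4/4 ok
(3,5)O 3/3 ok
(4,1)O 3/3 ok
(4,2)O 4/4 ok
(4,3)O 4/4 ok
(4,4)O 3/3 ok
(4,5)O 2/2 ok
(5,1)O 3/3 ok
(5,2)O 4/4 ok
(5,3)O 3/3 ok
(6,1)O 3/3 ok
(6,2)O 3/3 ok
(6,3)O 4/4 ok
(6,4)O 2/3 ok
(6,5)X 1/2 ok
(7,1)O 1/1 ok
(7,3)O 2/2 ok
(7,4)O 2/3 ok
(7,5)X 1/2 ok
All meet the threshold, so the configuration is stable.

Yes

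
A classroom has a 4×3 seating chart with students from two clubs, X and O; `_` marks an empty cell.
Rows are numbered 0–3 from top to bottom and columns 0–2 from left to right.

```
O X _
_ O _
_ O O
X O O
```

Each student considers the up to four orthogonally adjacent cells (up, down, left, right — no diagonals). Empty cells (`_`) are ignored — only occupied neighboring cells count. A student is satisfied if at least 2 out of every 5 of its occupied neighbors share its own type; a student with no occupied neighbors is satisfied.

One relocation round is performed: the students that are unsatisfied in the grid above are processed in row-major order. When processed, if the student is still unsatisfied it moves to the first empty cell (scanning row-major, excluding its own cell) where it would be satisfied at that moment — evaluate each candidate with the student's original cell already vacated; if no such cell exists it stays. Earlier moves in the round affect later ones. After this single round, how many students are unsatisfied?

Initially unsatisfied (in order): (0,0), (0,1), (3,0).
  (0,0) → (1,0).
  (0,1) → (0,2).
  (3,0) → (0,1).
Resulting grid:
_ X X
O O _
_ O O
_ O O
All satisfied now.

0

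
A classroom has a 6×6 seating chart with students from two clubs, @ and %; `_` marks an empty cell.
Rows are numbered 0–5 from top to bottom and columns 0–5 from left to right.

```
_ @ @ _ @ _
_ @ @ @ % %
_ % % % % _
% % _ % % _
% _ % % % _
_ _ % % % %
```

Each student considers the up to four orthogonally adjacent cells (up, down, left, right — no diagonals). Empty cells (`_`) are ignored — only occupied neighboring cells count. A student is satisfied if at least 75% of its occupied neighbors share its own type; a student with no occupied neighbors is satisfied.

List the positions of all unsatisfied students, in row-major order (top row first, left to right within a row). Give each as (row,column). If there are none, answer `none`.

(0,4), (1,1), (1,3), (1,4), (2,1), (2,2)

Row 0: (0,1)@ 2/2 satisfied · (0,2)@ 2/2 satisfied · (0,4)@ 0/1 not
Row 1: (1,1)@ 2/3 not · (1,2)@ 3/4 satisfied · (1,3)@ 1/3 not · (1,4)% 2/4 not · (1,5)% 1/1 satisfied
Row 2: (2,1)% 2/3 not · (2,2)% 2/3 not · (2,3)% 3/4 satisfied · (2,4)% 3/3 satisfied
Row 3: (3,0)% 2/2 satisfied · (3,1)% 2/2 satisfied · (3,3)% 3/3 satisfied · (3,4)% 3/3 satisfied
Row 4: (4,0)% 1/1 satisfied · (4,2)% 2/2 satisfied · (4,3)% 4/4 satisfied · (4,4)% 3/3 satisfied
Row 5: (5,2)% 2/2 satisfied · (5,3)% 3/3 satisfied · (5,4)% 3/3 satisfied · (5,5)% 1/1 satisfied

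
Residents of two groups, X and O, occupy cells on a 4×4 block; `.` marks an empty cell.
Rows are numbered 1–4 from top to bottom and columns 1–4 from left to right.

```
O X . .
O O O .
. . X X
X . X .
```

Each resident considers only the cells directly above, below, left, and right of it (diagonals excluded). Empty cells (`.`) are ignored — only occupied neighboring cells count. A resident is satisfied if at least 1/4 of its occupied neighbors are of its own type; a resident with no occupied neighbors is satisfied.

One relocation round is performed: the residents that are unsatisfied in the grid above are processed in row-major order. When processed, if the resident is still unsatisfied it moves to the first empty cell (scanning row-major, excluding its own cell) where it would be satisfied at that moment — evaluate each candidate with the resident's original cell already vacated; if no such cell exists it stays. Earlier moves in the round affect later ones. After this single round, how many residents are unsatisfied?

0

Initially unsatisfied (in order): (1,2).
  (1,2) → (1,4).
Resulting grid:
O . . X
O O O .
. . X X
X . X .
All satisfied now.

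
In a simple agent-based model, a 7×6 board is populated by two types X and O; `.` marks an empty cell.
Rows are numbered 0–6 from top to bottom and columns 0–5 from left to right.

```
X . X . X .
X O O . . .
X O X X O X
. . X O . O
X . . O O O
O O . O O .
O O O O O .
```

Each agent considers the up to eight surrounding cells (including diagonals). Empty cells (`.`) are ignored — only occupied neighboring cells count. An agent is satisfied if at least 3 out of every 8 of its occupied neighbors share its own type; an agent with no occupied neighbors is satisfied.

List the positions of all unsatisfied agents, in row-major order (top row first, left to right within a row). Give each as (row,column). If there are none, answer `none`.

Row 0: (0,0)X 1/2 ✓ · (0,2)X 0/2 ✗ · (0,4)X 0/0 ✓
Row 1: (1,0)X 2/4 ✓ · (1,1)O 2/7 ✗ · (1,2)O 2/5 ✓
Row 2: (2,0)X 1/3 ✗ · (2,1)O 2/6 ✗ · (2,2)X 2/6 ✗ · (2,3)X 2/5 ✓ · (2,4)O 2/4 ✓ · (2,5)X 0/2 ✗
Row 3: (3,2)X 2/5 ✓ · (3,3)O 3/6 ✓ · (3,5)O 3/4 ✓
Row 4: (4,0)X 0/2 ✗ · (4,3)O 4/5 ✓ · (4,4)O 6/6 ✓ · (4,5)O 3/3 ✓
Row 5: (5,0)O 3/4 ✓ · (5,1)O 4/5 ✓ · (5,3)O 6/6 ✓ · (5,4)O 6/6 ✓
Row 6: (6,0)O 3/3 ✓ · (6,1)O 4/4 ✓ · (6,2)O 4/4 ✓ · (6,3)O 4/4 ✓ · (6,4)O 3/3 ✓

(0,2), (1,1), (2,0), (2,1), (2,2), (2,5), (4,0)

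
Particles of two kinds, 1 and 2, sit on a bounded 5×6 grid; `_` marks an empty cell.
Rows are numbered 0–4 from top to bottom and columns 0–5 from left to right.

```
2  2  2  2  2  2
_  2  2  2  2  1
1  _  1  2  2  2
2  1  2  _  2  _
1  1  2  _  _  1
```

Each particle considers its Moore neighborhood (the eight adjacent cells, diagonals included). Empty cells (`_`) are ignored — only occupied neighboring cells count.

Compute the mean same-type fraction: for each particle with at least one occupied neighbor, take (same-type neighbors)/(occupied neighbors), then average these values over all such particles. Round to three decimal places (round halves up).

Row 0: (0,0)2 2/2 · (0,1)2 4/4 · (0,2)2 5/5 · (0,3)2 5/5 · (0,4)2 4/5 · (0,5)2 2/3
Row 1: (1,1)2 4/6 · (1,2)2 6/7 · (1,3)2 7/8 · (1,4)2 7/8 · (1,5)1 0/5
Row 2: (2,0)1 1/3 · (2,2)1 1/6 · (2,3)2 6/7 · (2,4)2 5/6 · (2,5)2 3/4
Row 3: (3,0)2 0/4 · (3,1)1 4/7 · (3,2)2 2/5 · (3,4)2 3/4
Row 4: (4,0)1 2/3 · (4,1)1 2/5 · (4,2)2 1/3 · (4,5)1 0/1
Sum over 24 particles: 2/2 + 4/4 + 5/5 + 5/5 + 4/5 + 2/3 + 4/6 + 6/7 + 7/8 + 7/8 + 0/5 + 1/3 + 1/6 + 6/7 + 5/6 + 3/4 + 0/4 + 4/7 + 2/5 + 3/4 + 2/3 + 2/5 + 1/3 + 0/1 = 6217/420; mean = 6217/420 ÷ 24 = 6217/10080 = 0.616765… → 0.617.

0.617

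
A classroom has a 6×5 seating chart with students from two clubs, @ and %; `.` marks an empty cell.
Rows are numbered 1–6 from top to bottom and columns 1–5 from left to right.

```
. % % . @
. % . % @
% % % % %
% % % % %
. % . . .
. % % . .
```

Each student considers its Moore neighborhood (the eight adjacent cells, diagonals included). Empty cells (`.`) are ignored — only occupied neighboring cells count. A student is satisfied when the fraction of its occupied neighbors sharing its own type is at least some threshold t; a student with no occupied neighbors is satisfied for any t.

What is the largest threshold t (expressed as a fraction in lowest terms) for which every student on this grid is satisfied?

Row 1: (1,2)% 2/2 · (1,3)% 3/3 · (1,5)@ 1/2
Row 2: (2,2)% 5/5 · (2,4)% 4/6 · (2,5)@ 1/4
Row 3: (3,1)% 4/4 · (3,2)% 6/6 · (3,3)% 7/7 · (3,4)% 6/7 · (3,5)% 4/5
Row 4: (4,1)% 4/4 · (4,2)% 6/6 · (4,3)% 6/6 · (4,4)% 5/5 · (4,5)% 3/3
Row 5: (5,2)% 5/5
Row 6: (6,2)% 2/2 · (6,3)% 2/2
The smallest same-type fraction is 1/4 at (2,5), which reduces to 1/4. Any threshold above that leaves this student unsatisfied.

1/4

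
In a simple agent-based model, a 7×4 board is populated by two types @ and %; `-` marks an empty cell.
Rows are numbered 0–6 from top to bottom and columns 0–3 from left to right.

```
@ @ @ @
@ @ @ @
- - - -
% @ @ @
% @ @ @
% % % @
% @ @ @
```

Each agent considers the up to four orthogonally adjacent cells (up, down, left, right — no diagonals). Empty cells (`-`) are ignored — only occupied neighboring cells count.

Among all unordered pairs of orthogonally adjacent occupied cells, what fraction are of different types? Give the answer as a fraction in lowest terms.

4/17

Scan each occupied cell's neighbors to the right and below so each pair is counted once.
From row 0: 0 unlike of 7 pairs (running 0/7).
From row 1: 0 unlike of 3 pairs (running 0/10).
From row 3: 1 unlike of 7 pairs (running 1/17).
From row 4: 3 unlike of 7 pairs (running 4/24).
From row 5: 3 unlike of 7 pairs (running 7/31).
From row 6: 1 unlike of 3 pairs (running 8/34).
Total adjacent occupied pairs: 34; unlike-type pairs: 8.
8/34 reduces to 4/17.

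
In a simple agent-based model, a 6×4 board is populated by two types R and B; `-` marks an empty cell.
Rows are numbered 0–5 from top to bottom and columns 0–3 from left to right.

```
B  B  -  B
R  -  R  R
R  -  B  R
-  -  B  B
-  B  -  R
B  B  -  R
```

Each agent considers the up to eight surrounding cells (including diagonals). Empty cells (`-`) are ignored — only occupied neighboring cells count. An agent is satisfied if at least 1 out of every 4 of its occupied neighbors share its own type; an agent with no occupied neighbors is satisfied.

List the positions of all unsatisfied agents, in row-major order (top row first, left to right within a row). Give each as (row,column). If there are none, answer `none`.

(0,3)

(0,0)B 1/2 ✓
(0,1)B 1/3 ✓
(0,3)B 0/2 ✗
(1,0)R 1/3 ✓
(1,2)R 2/5 ✓
(1,3)R 2/4 ✓
(2,0)R 1/1 ✓
(2,2)B 2/5 ✓
(2,3)R 2/5 ✓
(3,2)B 3/5 ✓
(3,3)B 2/4 ✓
(4,1)B 3/3 ✓
(4,3)R 1/3 ✓
(5,0)B 2/2 ✓
(5,1)B 2/2 ✓
(5,3)R 1/1 ✓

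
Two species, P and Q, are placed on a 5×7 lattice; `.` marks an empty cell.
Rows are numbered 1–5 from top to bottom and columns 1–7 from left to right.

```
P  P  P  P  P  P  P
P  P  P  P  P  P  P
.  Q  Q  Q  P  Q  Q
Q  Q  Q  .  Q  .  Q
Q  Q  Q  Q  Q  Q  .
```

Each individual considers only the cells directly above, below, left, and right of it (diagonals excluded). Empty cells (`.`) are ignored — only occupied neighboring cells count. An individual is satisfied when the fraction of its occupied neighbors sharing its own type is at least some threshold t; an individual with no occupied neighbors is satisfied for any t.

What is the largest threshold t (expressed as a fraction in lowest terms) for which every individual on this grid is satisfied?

1/4

Row 1: (1,1)P 2/2 · (1,2)P 3/3 · (1,3)P 3/3 · (1,4)P 3/3 · (1,5)P 3/3 · (1,6)P 3/3 · (1,7)P 2/2
Row 2: (2,1)P 2/2 · (2,2)P 3/4 · (2,3)P 3/4 · (2,4)P 3/4 · (2,5)P 4/4 · (2,6)P 3/4 · (2,7)P 2/3
Row 3: (3,2)Q 2/3 · (3,3)Q 3/4 · (3,4)Q 1/3 · (3,5)P 1/4 · (3,6)Q 1/3 · (3,7)Q 2/3
Row 4: (4,1)Q 2/2 · (4,2)Q 4/4 · (4,3)Q 3/3 · (4,5)Q 1/2 · (4,7)Q 1/1
Row 5: (5,1)Q 2/2 · (5,2)Q 3/3 · (5,3)Q 3/3 · (5,4)Q 2/2 · (5,5)Q 3/3 · (5,6)Q 1/1
The smallest same-type fraction is 1/4 at (3,5), which reduces to 1/4. Any threshold above that leaves this individual unsatisfied.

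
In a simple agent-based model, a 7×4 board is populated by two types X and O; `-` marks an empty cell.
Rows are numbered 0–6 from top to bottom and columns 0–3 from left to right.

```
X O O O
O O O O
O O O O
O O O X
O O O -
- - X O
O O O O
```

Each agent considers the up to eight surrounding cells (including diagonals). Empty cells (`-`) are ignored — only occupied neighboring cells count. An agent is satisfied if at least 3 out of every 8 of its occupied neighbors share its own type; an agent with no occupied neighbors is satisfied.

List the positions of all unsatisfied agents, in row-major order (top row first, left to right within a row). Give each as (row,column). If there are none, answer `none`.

(0,0)X 0/3 ✗
(0,1)O 4/5 ✓
(0,2)O 5/5 ✓
(0,3)O 3/3 ✓
(1,0)O 4/5 ✓
(1,1)O 7/8 ✓
(1,2)O 8/8 ✓
(1,3)O 5/5 ✓
(2,0)O 5/5 ✓
(2,1)O 8/8 ✓
(2,2)O 7/8 ✓
(2,3)O 4/5 ✓
(3,0)O 5/5 ✓
(3,1)O 8/8 ✓
(3,2)O 6/7 ✓
(3,3)X 0/4 ✗
(4,0)O 3/3 ✓
(4,1)O 5/6 ✓
(4,2)O 4/6 ✓
(5,2)X 0/6 ✗
(5,3)O 3/4 ✓
(6,0)O 1/1 ✓
(6,1)O 2/3 ✓
(6,2)O 3/4 ✓
(6,3)O 2/3 ✓

(0,0), (3,3), (5,2)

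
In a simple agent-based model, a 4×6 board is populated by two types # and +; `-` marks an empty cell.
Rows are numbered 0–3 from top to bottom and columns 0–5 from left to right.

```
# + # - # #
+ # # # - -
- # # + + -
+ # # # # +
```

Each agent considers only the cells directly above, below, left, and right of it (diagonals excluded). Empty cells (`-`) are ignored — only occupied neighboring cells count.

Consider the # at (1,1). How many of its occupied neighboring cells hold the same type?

2

Occupied neighbors of (1,1): (0,1)=+, (2,1)=#, (1,0)=+, (1,2)=#.
Same type (#): 2 of 4.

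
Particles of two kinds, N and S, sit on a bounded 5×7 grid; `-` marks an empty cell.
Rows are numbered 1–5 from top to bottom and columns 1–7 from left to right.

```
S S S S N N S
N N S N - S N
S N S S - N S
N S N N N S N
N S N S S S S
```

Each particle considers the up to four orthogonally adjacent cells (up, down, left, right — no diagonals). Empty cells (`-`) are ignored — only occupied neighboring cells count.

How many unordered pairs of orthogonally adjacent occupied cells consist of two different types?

Scan each occupied cell's neighbors to the right and below so each pair is counted once.
From row 1: 7 unlike of 12 pairs (running 7/12).
From row 2: 7 unlike of 10 pairs (running 14/22).
From row 3: 9 unlike of 10 pairs (running 23/32).
From row 4: 7 unlike of 13 pairs (running 30/45).
From row 5: 3 unlike of 6 pairs (running 33/51).
Total adjacent occupied pairs: 51; unlike-type pairs: 33.

33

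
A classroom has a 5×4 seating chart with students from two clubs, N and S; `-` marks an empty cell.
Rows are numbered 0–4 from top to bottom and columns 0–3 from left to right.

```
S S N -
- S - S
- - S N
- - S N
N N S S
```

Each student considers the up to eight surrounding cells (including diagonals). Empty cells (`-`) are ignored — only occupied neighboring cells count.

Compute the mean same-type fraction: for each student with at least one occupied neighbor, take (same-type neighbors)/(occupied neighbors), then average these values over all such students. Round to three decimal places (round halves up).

0.523

(0,0)S 2/2
(0,1)S 2/3
(0,2)N 0/3
(1,1)S 3/4
(1,3)S 1/3
(2,2)S 3/5
(2,3)N 1/4
(3,2)S 3/6
(3,3)N 1/5
(4,0)N 1/1
(4,1)N 1/3
(4,2)S 2/4
(4,3)S 2/3
Sum over 13 students: 2/2 + 2/3 + 0/3 + 3/4 + 1/3 + 3/5 + 1/4 + 3/6 + 1/5 + 1/1 + 1/3 + 2/4 + 2/3 = 34/5; mean = 34/5 ÷ 13 = 34/65 = 0.523076… → 0.523.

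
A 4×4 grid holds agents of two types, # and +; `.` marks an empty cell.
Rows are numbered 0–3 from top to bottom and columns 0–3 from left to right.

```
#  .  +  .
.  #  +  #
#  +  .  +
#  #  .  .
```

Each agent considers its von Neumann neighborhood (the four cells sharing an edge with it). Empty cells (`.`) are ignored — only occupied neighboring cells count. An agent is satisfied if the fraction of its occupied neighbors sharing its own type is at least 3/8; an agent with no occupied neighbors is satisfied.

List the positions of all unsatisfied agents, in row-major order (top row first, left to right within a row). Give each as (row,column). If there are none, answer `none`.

Row 0: (0,0)# 0/0 ok · (0,2)+ 1/1 ok
Row 1: (1,1)# 0/2 unhappy · (1,2)+ 1/3 unhappy · (1,3)# 0/2 unhappy
Row 2: (2,0)# 1/2 ok · (2,1)+ 0/3 unhappy · (2,3)+ 0/1 unhappy
Row 3: (3,0)# 2/2 ok · (3,1)# 1/2 ok

(1,1), (1,2), (1,3), (2,1), (2,3)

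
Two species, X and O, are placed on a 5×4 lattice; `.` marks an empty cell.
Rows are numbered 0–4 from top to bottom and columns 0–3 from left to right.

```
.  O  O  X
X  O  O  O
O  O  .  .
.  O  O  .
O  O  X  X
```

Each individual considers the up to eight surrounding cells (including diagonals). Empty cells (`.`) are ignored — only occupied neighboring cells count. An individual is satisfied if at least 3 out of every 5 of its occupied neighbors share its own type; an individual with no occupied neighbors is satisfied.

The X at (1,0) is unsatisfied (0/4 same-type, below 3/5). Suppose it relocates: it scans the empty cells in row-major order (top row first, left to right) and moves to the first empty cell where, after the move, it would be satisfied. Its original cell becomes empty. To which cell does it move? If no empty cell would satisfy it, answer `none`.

(3,3)

Vacating (1,0). Empty cells in order:
  (0,0): 0/2 same-type → still unsatisfied.
  (2,2): 0/6 same-type → still unsatisfied.
  (2,3): 0/3 same-type → still unsatisfied.
  (3,0): 0/5 same-type → still unsatisfied.
  (3,3): 2/3 same-type → satisfied — stop here.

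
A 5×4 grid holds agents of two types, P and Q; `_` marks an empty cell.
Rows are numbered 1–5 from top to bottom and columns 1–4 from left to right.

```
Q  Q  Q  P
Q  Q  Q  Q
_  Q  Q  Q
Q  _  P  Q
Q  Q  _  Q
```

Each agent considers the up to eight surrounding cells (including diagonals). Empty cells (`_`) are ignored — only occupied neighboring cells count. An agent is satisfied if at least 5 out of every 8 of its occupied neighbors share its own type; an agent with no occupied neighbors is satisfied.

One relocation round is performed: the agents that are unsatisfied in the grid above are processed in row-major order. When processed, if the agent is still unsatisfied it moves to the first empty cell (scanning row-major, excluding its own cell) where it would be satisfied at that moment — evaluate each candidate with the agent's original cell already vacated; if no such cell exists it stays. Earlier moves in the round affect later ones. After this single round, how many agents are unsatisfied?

2

Initially unsatisfied (in order): (1,4), (4,3), (5,4).
  (1,4): no empty cell satisfies it; stays.
  (4,3): no empty cell satisfies it; stays.
  (5,4) → (3,1).
Resulting grid:
Q Q Q P
Q Q Q Q
Q Q Q Q
Q _ P Q
Q Q _ _
Unsatisfied now: (1,4), (4,3).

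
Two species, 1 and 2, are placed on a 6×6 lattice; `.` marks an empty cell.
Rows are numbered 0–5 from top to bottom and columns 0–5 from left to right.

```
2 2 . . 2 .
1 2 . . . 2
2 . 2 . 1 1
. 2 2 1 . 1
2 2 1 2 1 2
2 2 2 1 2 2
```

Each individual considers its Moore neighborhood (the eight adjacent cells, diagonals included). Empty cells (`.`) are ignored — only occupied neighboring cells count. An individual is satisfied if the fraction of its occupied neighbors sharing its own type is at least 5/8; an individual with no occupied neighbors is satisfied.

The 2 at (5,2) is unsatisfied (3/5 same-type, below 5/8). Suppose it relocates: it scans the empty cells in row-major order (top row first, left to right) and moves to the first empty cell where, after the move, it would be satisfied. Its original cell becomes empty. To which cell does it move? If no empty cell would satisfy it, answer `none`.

Vacating (5,2). Empty cells in order:
  (0,2): 2/2 same-type → satisfied — stop here.

(0,2)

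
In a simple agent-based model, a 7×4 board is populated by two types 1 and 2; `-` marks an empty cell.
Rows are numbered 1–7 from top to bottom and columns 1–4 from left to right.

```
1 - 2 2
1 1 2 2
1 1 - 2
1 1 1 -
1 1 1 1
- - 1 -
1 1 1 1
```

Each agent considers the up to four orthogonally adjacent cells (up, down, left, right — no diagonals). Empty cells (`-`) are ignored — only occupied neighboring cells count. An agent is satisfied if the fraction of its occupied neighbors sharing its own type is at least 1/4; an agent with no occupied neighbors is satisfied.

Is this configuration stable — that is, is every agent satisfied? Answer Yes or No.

Yes

(1,1)1 1/1 satisfied
(1,3)2 2/2 satisfied
(1,4)2 2/2 satisfied
(2,1)1 3/3 satisfied
(2,2)1 2/3 satisfied
(2,3)2 2/3 satisfied
(2,4)2 3/3 satisfied
(3,1)1 3/3 satisfied
(3,2)1 3/3 satisfied
(3,4)2 1/1 satisfied
(4,1)1 3/3 satisfied
(4,2)1 4/4 satisfied
(4,3)1 2/2 satisfied
(5,1)1 2/2 satisfied
(5,2)1 3/3 satisfied
(5,3)1 4/4 satisfied
(5,4)1 1/1 satisfied
(6,3)1 2/2 satisfied
(7,1)1 1/1 satisfied
(7,2)1 2/2 satisfied
(7,3)1 3/3 satisfied
(7,4)1 1/1 satisfied
All meet the threshold, so the configuration is stable.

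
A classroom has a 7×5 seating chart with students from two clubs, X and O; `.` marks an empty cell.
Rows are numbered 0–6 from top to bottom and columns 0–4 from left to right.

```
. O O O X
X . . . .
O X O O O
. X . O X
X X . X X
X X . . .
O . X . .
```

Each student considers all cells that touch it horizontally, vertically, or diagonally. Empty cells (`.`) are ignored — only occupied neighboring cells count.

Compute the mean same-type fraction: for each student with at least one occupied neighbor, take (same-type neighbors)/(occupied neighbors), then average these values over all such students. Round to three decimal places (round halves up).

0.578

(0,1)O 1/2
(0,2)O 2/2
(0,3)O 1/2
(0,4)X 0/1
(1,0)X 1/3
(2,0)O 0/3
(2,1)X 2/4
(2,2)O 2/4
(2,3)O 3/4
(2,4)O 2/3
(3,1)X 3/5
(3,3)O 3/6
(3,4)X 2/5
(4,0)X 4/4
(4,1)X 4/4
(4,3)X 2/3
(4,4)X 2/3
(5,0)X 3/4
(5,1)X 4/5
(6,0)O 0/2
(6,2)X 1/1
Sum over 21 students: 1/2 + 2/2 + 1/2 + 0/1 + 1/3 + 0/3 + 2/4 + 2/4 + 3/4 + 2/3 + 3/5 + 3/6 + 2/5 + 4/4 + 4/4 + 2/3 + 2/3 + 3/4 + 4/5 + 0/2 + 1/1 = 182/15; mean = 182/15 ÷ 21 = 26/45 = 0.577777… → 0.578.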